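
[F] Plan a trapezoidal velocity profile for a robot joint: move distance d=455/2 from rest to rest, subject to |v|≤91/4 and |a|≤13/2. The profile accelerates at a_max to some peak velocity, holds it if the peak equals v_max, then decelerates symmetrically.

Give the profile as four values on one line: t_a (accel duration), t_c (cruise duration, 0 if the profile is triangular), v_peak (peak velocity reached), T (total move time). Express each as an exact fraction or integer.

t_a=7/2 t_c=13/2 v_peak=91/4 T=27/2

(v_max)²/a_max = (91/4)²/(13/2) = 637/8
455/2 ≥ 637/8 ⇒ cruise phase
t_a = (91/4)/(13/2) = 7/2; v_peak = 91/4
d_cruise = 455/2 − 637/8 = 1183/8; t_c = (1183/8)/(91/4) = 13/2
T = 2·7/2 + 13/2 = 27/2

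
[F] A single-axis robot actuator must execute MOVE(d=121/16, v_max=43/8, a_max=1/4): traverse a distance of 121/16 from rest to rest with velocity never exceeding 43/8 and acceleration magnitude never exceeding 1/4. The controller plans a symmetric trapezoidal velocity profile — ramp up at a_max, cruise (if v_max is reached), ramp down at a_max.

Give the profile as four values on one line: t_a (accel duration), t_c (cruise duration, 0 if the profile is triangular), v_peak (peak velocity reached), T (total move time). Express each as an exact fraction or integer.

v_max²/a_max = (43/8)²/(1/4) = 1849/16
121/16 < 1849/16 → triangular
v_peak = √(121/16·1/4) = √(121/64) = 11/8
t_a = (11/8)/(1/4) = 11/2; t_c = 0
T = 2·11/2 = 11

t_a=11/2 t_c=0 v_peak=11/8 T=11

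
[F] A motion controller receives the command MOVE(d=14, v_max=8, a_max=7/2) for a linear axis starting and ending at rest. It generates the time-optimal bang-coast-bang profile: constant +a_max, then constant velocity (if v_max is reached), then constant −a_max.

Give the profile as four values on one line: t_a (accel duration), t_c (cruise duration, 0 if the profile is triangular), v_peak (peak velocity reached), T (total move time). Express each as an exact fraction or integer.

v_max²/a_max = 8²/(7/2) = 128/7
14 < 128/7 ⇒ no cruise
v_peak = √(14·7/2) = √49 = 7
t_a = 7/(7/2) = 2; t_c = 0
T = 2·2 = 4

t_a=2 t_c=0 v_peak=7 T=4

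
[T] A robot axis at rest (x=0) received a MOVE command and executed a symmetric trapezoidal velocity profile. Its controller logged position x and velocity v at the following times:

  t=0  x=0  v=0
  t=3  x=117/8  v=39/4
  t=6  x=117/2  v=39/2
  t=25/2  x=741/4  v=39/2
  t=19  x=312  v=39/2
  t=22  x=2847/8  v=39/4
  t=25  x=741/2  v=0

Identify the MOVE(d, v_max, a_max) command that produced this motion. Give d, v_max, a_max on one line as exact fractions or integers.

final state: t=25, x=741/2, v=0 → d = 741/2
a_max = (39/4−0)/(3−0) = 13/4
max v = 39/2 over t∈[6,19] → v_max = 39/2
check: 39/2·(6+13) = 741/2 ✓

d=741/2 v_max=39/2 a_max=13/4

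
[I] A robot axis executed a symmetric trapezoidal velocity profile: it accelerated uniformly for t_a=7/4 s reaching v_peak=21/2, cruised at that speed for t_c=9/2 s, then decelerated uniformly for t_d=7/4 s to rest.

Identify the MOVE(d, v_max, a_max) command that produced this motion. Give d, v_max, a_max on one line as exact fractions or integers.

a_max = (21/2)/(7/4) = 6
d_a = ½·21/2·7/4 = 147/16; d_c = 21/2·9/2 = 189/4
d = 2·147/16 + 189/4 = 525/8
t_c = 9/2 > 0 → v_max = v_peak = 21/2

d=525/8 v_max=21/2 a_max=6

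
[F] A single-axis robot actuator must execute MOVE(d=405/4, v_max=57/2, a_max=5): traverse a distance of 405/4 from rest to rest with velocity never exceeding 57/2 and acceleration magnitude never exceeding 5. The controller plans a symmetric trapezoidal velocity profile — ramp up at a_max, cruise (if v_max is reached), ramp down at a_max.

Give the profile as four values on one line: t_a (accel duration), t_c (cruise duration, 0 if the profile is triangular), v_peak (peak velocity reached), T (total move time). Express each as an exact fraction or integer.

t_a=9/2 t_c=0 v_peak=45/2 T=9

(v_max)²/a_max = (57/2)²/5 = 3249/20
405/4 < 3249/20 so t_c = 0
v_peak = √(405/4·5) = √(2025/4) = 45/2
t_a = (45/2)/5 = 9/2; t_c = 0
T = 2·9/2 = 9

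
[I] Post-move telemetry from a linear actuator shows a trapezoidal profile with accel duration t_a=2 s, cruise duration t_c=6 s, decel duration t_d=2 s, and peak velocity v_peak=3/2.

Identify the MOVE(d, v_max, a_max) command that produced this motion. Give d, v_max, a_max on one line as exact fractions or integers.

a_max = (3/2)/2 = 3/4
d_a = ½·3/2·2 = 3/2; d_c = 3/2·6 = 9
d = 2·3/2 + 9 = 12
t_c = 6 > 0 ⇒ limit active, v_max = 3/2

d=12 v_max=3/2 a_max=3/4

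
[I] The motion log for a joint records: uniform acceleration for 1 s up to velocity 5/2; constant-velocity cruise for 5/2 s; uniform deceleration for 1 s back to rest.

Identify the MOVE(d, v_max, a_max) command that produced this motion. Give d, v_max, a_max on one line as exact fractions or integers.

d=35/4 v_max=5/2 a_max=5/2

a_max = (5/2)/1 = 5/2
d_a = ½·5/2·1 = 5/4; d_c = 5/2·5/2 = 25/4
d = 2·5/4 + 25/4 = 35/4
t_c = 5/2 > 0 → v_max = v_peak = 5/2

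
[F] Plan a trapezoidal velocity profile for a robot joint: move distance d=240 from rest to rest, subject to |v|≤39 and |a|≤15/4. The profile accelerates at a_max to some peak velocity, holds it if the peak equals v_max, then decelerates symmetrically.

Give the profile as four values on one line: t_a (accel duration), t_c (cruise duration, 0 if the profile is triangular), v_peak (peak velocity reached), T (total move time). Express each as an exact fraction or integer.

vₘ²/aₘ = 39²/(15/4) = 2028/5
240 < 2028/5 ⇒ no cruise
v_peak = √(240·15/4) = √900 = 30
t_a = 30/(15/4) = 8; t_c = 0
T = 2·8 = 16

t_a=8 t_c=0 v_peak=30 T=16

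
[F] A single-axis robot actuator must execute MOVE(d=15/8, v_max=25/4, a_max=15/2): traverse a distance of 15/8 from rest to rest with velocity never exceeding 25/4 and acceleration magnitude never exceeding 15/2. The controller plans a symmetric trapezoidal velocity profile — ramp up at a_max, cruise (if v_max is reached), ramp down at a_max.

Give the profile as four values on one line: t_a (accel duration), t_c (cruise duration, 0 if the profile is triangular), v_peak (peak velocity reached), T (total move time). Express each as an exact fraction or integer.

(v_max)²/a_max = (25/4)²/(15/2) = 125/24
15/8 < 125/24 so t_c = 0
v_peak = √(15/8·15/2) = √(225/16) = 15/4
t_a = (15/4)/(15/2) = 1/2; t_c = 0
T = 2·1/2 = 1

t_a=1/2 t_c=0 v_peak=15/4 T=1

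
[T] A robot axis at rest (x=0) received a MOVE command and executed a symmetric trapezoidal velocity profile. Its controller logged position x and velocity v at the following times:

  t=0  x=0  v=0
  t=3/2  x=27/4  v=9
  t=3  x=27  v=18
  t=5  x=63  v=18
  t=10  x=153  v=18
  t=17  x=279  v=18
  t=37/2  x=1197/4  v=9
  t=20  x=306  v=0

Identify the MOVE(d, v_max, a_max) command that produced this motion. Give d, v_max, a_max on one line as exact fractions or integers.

final state: t=20, x=306, v=0 → d = 306
a_max = (9−0)/(3/2−0) = 6
max v = 18 over t∈[3,17] → v_max = 18
check: 18·(3+14) = 306 ✓

d=306 v_max=18 a_max=6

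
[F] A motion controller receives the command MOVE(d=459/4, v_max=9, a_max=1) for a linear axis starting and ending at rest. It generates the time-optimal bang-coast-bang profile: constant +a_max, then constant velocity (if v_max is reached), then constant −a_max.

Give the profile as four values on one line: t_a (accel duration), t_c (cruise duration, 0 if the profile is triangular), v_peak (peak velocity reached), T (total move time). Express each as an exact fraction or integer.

t_a=9 t_c=15/4 v_peak=9 T=87/4

v_max²/a_max = 9²/1 = 81
459/4 ≥ 81 → trapezoidal
t_a = 9/1 = 9; v_peak = 9
d_cruise = 459/4 − 81 = 135/4; t_c = (135/4)/9 = 15/4
T = 2·9 + 15/4 = 87/4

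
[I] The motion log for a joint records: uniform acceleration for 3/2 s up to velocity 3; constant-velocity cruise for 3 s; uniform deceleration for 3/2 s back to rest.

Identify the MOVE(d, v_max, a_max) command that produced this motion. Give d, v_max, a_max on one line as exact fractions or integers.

a_max = 3/(3/2) = 2
d_a = ½·3·3/2 = 9/4; d_c = 3·3 = 9
d = 2·9/4 + 9 = 27/2
t_c = 3 > 0 so v_max = 3

d=27/2 v_max=3 a_max=2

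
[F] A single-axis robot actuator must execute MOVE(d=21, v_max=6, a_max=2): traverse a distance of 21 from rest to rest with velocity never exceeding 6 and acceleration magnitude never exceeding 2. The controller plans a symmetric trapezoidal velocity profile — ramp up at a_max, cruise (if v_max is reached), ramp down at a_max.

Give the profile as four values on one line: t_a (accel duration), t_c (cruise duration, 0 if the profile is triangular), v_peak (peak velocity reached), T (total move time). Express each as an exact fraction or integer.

(v_max)²/a_max = 6²/2 = 18
21 ≥ 18 so v_max reached
t_a = 6/2 = 3; v_peak = 6
d_cruise = 21 − 18 = 3; t_c = 3/6 = 1/2
T = 2·3 + 1/2 = 13/2

t_a=3 t_c=1/2 v_peak=6 T=13/2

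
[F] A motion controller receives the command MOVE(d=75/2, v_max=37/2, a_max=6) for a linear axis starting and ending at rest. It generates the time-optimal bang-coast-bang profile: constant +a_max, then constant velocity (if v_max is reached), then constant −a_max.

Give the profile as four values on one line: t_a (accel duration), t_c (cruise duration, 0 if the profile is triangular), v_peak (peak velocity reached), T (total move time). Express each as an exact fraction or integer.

t_a=5/2 t_c=0 v_peak=15 T=5

(v_max)²/a_max = (37/2)²/6 = 1369/24
75/2 < 1369/24 → triangular
v_peak = √(75/2·6) = √225 = 15
t_a = 15/6 = 5/2; t_c = 0
T = 2·5/2 = 5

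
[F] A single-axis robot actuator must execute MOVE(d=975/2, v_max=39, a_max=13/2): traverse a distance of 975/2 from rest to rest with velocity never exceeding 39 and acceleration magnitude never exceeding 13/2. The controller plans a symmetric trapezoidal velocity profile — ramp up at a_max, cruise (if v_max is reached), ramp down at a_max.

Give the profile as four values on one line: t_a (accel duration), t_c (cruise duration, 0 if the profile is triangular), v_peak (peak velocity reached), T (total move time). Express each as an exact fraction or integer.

t_a=6 t_c=13/2 v_peak=39 T=37/2

(v_max)²/a_max = 39²/(13/2) = 234
975/2 ≥ 234 ⇒ cruise phase
t_a = 39/(13/2) = 6; v_peak = 39
d_cruise = 975/2 − 234 = 507/2; t_c = (507/2)/39 = 13/2
T = 2·6 + 13/2 = 37/2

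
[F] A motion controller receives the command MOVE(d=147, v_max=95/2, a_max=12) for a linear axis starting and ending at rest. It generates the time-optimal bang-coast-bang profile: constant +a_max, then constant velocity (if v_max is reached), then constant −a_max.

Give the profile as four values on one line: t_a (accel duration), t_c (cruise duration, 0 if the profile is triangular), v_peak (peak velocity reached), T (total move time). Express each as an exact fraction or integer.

t_a=7/2 t_c=0 v_peak=42 T=7

vₘ²/aₘ = (95/2)²/12 = 9025/48
147 < 9025/48 so t_c = 0
v_peak = √(147·12) = √1764 = 42
t_a = 42/12 = 7/2; t_c = 0
T = 2·7/2 = 7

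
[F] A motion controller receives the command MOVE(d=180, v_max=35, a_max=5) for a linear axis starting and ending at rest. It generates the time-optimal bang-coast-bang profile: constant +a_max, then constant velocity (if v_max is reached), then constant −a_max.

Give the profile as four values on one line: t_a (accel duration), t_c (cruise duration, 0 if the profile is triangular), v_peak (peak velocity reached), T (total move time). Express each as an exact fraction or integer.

t_a=6 t_c=0 v_peak=30 T=12

vₘ²/aₘ = 35²/5 = 245
180 < 245 → triangular
v_peak = √(180·5) = √900 = 30
t_a = 30/5 = 6; t_c = 0
T = 2·6 = 12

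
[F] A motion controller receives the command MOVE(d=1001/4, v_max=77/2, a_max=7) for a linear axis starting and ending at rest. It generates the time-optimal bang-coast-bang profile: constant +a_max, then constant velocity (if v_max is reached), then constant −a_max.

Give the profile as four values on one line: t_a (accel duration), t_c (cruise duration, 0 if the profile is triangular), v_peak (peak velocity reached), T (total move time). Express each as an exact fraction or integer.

t_a=11/2 t_c=1 v_peak=77/2 T=12

v_max²/a_max = (77/2)²/7 = 847/4
1001/4 ≥ 847/4 ⇒ cruise phase
t_a = (77/2)/7 = 11/2; v_peak = 77/2
d_cruise = 1001/4 − 847/4 = 77/2; t_c = (77/2)/(77/2) = 1
T = 2·11/2 + 1 = 12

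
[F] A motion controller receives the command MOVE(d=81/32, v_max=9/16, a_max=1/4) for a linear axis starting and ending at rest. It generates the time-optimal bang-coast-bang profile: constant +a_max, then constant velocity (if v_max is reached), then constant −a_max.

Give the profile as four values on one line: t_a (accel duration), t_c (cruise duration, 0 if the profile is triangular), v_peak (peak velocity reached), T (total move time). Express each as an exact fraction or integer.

t_a=9/4 t_c=9/4 v_peak=9/16 T=27/4

v_max²/a_max = (9/16)²/(1/4) = 81/64
81/32 ≥ 81/64 ⇒ cruise phase
t_a = (9/16)/(1/4) = 9/4; v_peak = 9/16
d_cruise = 81/32 − 81/64 = 81/64; t_c = (81/64)/(9/16) = 9/4
T = 2·9/4 + 9/4 = 27/4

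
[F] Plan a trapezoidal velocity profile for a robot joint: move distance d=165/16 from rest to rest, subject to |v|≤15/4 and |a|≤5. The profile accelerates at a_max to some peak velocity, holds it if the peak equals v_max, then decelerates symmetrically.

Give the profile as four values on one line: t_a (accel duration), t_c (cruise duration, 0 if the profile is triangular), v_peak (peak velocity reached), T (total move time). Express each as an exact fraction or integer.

(v_max)²/a_max = (15/4)²/5 = 45/16
165/16 ≥ 45/16 ⇒ cruise phase
t_a = (15/4)/5 = 3/4; v_peak = 15/4
d_cruise = 165/16 − 45/16 = 15/2; t_c = (15/2)/(15/4) = 2
T = 2·3/4 + 2 = 7/2

t_a=3/4 t_c=2 v_peak=15/4 T=7/2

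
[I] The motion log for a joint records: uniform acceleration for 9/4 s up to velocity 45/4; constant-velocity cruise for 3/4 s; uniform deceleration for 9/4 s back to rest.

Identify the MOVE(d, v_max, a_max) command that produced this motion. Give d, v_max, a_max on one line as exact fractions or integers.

d=135/4 v_max=45/4 a_max=5

a_max = (45/4)/(9/4) = 5
d_a = ½·45/4·9/4 = 405/32; d_c = 45/4·3/4 = 135/16
d = 2·405/32 + 135/16 = 135/4
t_c = 3/4 > 0 so v_max = 45/4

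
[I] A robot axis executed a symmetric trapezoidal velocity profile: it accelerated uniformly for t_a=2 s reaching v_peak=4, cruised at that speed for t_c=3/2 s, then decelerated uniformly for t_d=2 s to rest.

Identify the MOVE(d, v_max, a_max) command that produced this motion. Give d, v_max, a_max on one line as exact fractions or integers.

a_max = 4/2 = 2
d_a = ½·4·2 = 4; d_c = 4·3/2 = 6
d = 2·4 + 6 = 14
t_c = 3/2 > 0 so v_max = 4

d=14 v_max=4 a_max=2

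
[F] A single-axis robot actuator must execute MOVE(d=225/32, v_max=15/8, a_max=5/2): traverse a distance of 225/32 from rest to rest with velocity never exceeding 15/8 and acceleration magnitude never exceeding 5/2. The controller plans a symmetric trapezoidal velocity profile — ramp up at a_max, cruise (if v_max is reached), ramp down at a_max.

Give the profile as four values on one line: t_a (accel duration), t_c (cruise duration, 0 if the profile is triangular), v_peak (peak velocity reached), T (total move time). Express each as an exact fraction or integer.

(v_max)²/a_max = (15/8)²/(5/2) = 45/32
225/32 ≥ 45/32 → trapezoidal
t_a = (15/8)/(5/2) = 3/4; v_peak = 15/8
d_cruise = 225/32 − 45/32 = 45/8; t_c = (45/8)/(15/8) = 3
T = 2·3/4 + 3 = 9/2

t_a=3/4 t_c=3 v_peak=15/8 T=9/2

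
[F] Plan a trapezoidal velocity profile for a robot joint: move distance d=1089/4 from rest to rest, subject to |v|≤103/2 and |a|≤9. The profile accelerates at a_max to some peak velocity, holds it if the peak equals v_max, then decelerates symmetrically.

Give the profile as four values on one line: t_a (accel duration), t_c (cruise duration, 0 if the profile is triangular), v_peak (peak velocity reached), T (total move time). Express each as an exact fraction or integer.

t_a=11/2 t_c=0 v_peak=99/2 T=11

(v_max)²/a_max = (103/2)²/9 = 10609/36
1089/4 < 10609/36 → triangular
v_peak = √(1089/4·9) = √(9801/4) = 99/2
t_a = (99/2)/9 = 11/2; t_c = 0
T = 2·11/2 = 11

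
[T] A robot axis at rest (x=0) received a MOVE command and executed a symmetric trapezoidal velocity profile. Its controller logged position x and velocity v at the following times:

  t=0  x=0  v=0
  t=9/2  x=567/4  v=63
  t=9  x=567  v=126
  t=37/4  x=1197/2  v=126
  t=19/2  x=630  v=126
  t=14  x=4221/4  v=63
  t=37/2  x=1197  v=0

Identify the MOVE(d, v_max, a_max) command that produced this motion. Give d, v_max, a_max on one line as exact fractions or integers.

final state: t=37/2, x=1197, v=0 → d = 1197
a_max = (63−0)/(9/2−0) = 14
max v = 126 over t∈[9,19/2] → v_max = 126
check: 126·(9+1/2) = 1197 ✓

d=1197 v_max=126 a_max=14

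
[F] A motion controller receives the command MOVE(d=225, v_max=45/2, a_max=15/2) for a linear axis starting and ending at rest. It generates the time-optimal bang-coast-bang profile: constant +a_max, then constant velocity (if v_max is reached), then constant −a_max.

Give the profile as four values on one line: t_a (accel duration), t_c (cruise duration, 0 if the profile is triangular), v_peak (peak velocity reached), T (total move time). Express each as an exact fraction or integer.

t_a=3 t_c=7 v_peak=45/2 T=13

v_max²/a_max = (45/2)²/(15/2) = 135/2
225 ≥ 135/2 ⇒ cruise phase
t_a = (45/2)/(15/2) = 3; v_peak = 45/2
d_cruise = 225 − 135/2 = 315/2; t_c = (315/2)/(45/2) = 7
T = 2·3 + 7 = 13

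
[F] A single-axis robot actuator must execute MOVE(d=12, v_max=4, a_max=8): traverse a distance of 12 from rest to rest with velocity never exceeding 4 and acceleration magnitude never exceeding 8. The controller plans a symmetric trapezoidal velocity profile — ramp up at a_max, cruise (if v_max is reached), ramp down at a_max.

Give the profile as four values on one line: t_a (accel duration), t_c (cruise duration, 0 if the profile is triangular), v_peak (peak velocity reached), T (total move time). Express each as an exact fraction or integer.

vₘ²/aₘ = 4²/8 = 2
12 ≥ 2 ⇒ cruise phase
t_a = 4/8 = 1/2; v_peak = 4
d_cruise = 12 − 2 = 10; t_c = 10/4 = 5/2
T = 2·1/2 + 5/2 = 7/2

t_a=1/2 t_c=5/2 v_peak=4 T=7/2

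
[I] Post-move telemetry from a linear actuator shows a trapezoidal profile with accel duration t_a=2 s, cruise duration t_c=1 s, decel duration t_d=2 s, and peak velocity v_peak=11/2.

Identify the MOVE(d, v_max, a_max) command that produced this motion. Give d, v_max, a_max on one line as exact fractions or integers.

d=33/2 v_max=11/2 a_max=11/4

a_max = (11/2)/2 = 11/4
d_a = ½·11/2·2 = 11/2; d_c = 11/2·1 = 11/2
d = 2·11/2 + 11/2 = 33/2
t_c = 1 > 0 → v_max = v_peak = 11/2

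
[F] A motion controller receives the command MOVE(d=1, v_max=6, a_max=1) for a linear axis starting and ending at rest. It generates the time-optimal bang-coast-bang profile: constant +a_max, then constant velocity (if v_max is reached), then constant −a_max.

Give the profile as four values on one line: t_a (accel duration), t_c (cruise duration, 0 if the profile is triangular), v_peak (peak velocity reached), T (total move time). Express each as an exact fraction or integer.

(v_max)²/a_max = 6²/1 = 36
1 < 36 → triangular
v_peak = √(1·1) = √1 = 1
t_a = 1/1 = 1; t_c = 0
T = 2·1 = 2

t_a=1 t_c=0 v_peak=1 T=2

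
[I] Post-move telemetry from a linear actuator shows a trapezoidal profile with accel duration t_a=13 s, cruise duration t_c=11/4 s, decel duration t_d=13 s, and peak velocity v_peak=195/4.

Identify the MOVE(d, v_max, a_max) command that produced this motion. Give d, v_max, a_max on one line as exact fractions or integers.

d=12285/16 v_max=195/4 a_max=15/4

a_max = (195/4)/13 = 15/4
d_a = ½·195/4·13 = 2535/8; d_c = 195/4·11/4 = 2145/16
d = 2·2535/8 + 2145/16 = 12285/16
t_c = 11/4 > 0 ⇒ limit active, v_max = 195/4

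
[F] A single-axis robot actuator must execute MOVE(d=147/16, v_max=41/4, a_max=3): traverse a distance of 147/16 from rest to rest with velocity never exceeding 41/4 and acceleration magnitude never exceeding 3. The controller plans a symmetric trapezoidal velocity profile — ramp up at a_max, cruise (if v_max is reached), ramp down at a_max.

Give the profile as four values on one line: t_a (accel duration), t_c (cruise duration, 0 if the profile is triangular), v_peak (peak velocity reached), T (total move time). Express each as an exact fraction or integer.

v_max²/a_max = (41/4)²/3 = 1681/48
147/16 < 1681/48 ⇒ no cruise
v_peak = √(147/16·3) = √(441/16) = 21/4
t_a = (21/4)/3 = 7/4; t_c = 0
T = 2·7/4 = 7/2

t_a=7/4 t_c=0 v_peak=21/4 T=7/2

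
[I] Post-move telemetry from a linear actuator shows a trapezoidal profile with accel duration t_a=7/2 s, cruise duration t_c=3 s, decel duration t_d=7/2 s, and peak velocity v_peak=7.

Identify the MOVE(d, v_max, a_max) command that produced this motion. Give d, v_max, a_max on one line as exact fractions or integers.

d=91/2 v_max=7 a_max=2

a_max = 7/(7/2) = 2
d_a = ½·7·7/2 = 49/4; d_c = 7·3 = 21
d = 2·49/4 + 21 = 91/2
t_c = 3 > 0 so v_max = 7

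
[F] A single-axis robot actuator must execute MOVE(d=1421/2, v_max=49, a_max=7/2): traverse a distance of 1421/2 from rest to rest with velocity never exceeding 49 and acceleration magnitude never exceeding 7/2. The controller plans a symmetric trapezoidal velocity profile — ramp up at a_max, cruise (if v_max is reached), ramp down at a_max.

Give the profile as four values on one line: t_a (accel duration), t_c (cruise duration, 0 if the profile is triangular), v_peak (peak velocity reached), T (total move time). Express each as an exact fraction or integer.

t_a=14 t_c=1/2 v_peak=49 T=57/2

vₘ²/aₘ = 49²/(7/2) = 686
1421/2 ≥ 686 → trapezoidal
t_a = 49/(7/2) = 14; v_peak = 49
d_cruise = 1421/2 − 686 = 49/2; t_c = (49/2)/49 = 1/2
T = 2·14 + 1/2 = 57/2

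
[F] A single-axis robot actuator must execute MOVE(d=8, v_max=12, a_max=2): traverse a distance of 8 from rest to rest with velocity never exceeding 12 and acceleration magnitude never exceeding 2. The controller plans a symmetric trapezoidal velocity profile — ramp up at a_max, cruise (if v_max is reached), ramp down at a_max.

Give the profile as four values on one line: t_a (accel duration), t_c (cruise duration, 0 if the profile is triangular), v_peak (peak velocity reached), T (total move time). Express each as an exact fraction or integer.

vₘ²/aₘ = 12²/2 = 72
8 < 72 so t_c = 0
v_peak = √(8·2) = √16 = 4
t_a = 4/2 = 2; t_c = 0
T = 2·2 = 4

t_a=2 t_c=0 v_peak=4 T=4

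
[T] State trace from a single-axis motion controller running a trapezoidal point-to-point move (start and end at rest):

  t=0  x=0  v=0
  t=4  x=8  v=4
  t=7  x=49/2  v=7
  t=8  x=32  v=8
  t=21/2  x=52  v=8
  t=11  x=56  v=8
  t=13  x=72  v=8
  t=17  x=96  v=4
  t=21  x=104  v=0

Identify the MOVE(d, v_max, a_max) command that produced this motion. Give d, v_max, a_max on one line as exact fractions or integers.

d=104 v_max=8 a_max=1

final state: t=21, x=104, v=0 → d = 104
a_max = (4−0)/(4−0) = 1
max v = 8 over t∈[8,13] → v_max = 8
check: 8·(8+5) = 104 ✓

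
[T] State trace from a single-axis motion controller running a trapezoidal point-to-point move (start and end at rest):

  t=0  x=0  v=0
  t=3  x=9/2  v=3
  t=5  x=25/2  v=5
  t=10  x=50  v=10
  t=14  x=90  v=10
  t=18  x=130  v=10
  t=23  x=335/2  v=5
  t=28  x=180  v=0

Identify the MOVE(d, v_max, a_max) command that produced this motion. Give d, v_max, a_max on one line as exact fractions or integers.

d=180 v_max=10 a_max=1

final state: t=28, x=180, v=0 → d = 180
a_max = (3−0)/(3−0) = 1
max v = 10 over t∈[10,18] → v_max = 10
check: 10·(10+8) = 180 ✓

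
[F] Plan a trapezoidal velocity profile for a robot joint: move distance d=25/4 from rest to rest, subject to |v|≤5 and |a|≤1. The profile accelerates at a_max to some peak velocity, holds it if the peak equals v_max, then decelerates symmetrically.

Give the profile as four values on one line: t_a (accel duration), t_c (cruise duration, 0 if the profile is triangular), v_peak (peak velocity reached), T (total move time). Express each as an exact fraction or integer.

(v_max)²/a_max = 5²/1 = 25
25/4 < 25 ⇒ no cruise
v_peak = √(25/4·1) = √(25/4) = 5/2
t_a = (5/2)/1 = 5/2; t_c = 0
T = 2·5/2 = 5

t_a=5/2 t_c=0 v_peak=5/2 T=5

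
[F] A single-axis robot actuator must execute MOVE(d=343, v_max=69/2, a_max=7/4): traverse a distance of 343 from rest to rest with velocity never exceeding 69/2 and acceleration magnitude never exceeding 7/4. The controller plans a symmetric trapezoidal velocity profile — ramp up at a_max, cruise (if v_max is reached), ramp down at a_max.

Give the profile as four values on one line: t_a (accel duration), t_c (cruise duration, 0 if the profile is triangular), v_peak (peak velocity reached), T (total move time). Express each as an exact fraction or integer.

(v_max)²/a_max = (69/2)²/(7/4) = 4761/7
343 < 4761/7 → triangular
v_peak = √(343·7/4) = √(2401/4) = 49/2
t_a = (49/2)/(7/4) = 14; t_c = 0
T = 2·14 = 28

t_a=14 t_c=0 v_peak=49/2 T=28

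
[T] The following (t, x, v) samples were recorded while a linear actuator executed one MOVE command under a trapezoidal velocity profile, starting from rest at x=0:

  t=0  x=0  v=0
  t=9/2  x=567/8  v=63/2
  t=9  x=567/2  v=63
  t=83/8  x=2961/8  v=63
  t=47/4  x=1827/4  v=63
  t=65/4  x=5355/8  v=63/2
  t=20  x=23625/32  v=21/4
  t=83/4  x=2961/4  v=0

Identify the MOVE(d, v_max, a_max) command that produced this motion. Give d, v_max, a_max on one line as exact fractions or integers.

final state: t=83/4, x=2961/4, v=0 → d = 2961/4
a_max = (63/2−0)/(9/2−0) = 7
max v = 63 over t∈[9,47/4] → v_max = 63
check: 63·(9+11/4) = 2961/4 ✓

d=2961/4 v_max=63 a_max=7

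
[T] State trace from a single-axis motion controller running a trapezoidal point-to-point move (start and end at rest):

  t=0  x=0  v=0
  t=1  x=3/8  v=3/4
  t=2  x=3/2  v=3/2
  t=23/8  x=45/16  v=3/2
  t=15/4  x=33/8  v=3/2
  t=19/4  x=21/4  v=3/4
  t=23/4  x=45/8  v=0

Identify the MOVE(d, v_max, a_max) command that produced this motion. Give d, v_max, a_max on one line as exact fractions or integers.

d=45/8 v_max=3/2 a_max=3/4

final state: t=23/4, x=45/8, v=0 → d = 45/8
a_max = (3/4−0)/(1−0) = 3/4
max v = 3/2 over t∈[2,15/4] → v_max = 3/2
check: 3/2·(2+7/4) = 45/8 ✓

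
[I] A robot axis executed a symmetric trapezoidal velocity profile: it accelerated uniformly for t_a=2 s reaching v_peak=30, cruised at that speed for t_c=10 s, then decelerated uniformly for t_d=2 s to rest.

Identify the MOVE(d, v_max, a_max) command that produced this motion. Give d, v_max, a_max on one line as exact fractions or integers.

d=360 v_max=30 a_max=15

a_max = 30/2 = 15
d_a = ½·30·2 = 30; d_c = 30·10 = 300
d = 2·30 + 300 = 360
t_c = 10 > 0 so v_max = 30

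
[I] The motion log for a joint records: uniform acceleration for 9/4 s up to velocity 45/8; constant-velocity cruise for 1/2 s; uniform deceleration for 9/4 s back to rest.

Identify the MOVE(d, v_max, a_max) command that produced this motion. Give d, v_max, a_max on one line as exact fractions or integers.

d=495/32 v_max=45/8 a_max=5/2

a_max = (45/8)/(9/4) = 5/2
d_a = ½·45/8·9/4 = 405/64; d_c = 45/8·1/2 = 45/16
d = 2·405/64 + 45/16 = 495/32
t_c = 1/2 > 0 ⇒ limit active, v_max = 45/8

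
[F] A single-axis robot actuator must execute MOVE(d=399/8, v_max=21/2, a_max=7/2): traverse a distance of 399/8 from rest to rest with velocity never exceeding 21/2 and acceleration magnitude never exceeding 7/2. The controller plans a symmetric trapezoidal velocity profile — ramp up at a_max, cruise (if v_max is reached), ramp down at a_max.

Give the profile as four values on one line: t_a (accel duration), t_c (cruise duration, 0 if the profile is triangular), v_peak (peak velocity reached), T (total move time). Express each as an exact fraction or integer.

v_max²/a_max = (21/2)²/(7/2) = 63/2
399/8 ≥ 63/2 so v_max reached
t_a = (21/2)/(7/2) = 3; v_peak = 21/2
d_cruise = 399/8 − 63/2 = 147/8; t_c = (147/8)/(21/2) = 7/4
T = 2·3 + 7/4 = 31/4

t_a=3 t_c=7/4 v_peak=21/2 T=31/4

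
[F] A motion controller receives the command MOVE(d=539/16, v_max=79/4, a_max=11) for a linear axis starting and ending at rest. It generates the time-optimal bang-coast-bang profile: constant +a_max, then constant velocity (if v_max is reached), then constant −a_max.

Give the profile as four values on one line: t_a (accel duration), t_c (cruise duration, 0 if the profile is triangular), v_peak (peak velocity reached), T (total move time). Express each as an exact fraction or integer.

t_a=7/4 t_c=0 v_peak=77/4 T=7/2

vₘ²/aₘ = (79/4)²/11 = 6241/176
539/16 < 6241/176 ⇒ no cruise
v_peak = √(539/16·11) = √(5929/16) = 77/4
t_a = (77/4)/11 = 7/4; t_c = 0
T = 2·7/4 = 7/2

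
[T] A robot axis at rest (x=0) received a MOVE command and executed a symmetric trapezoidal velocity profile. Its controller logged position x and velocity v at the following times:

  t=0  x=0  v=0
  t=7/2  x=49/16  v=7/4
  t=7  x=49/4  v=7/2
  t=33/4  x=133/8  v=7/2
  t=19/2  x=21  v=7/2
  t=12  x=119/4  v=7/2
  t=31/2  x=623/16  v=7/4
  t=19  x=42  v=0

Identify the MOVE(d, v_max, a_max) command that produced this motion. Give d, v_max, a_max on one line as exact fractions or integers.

final state: t=19, x=42, v=0 → d = 42
a_max = (7/4−0)/(7/2−0) = 1/2
max v = 7/2 over t∈[7,12] → v_max = 7/2
check: 7/2·(7+5) = 42 ✓

d=42 v_max=7/2 a_max=1/2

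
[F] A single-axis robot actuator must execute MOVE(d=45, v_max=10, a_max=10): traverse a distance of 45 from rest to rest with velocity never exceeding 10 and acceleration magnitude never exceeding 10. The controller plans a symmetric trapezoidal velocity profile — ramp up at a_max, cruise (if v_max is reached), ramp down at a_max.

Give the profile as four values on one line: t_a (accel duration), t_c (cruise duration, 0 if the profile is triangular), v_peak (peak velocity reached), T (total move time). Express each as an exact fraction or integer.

v_max²/a_max = 10²/10 = 10
45 ≥ 10 ⇒ cruise phase
t_a = 10/10 = 1; v_peak = 10
d_cruise = 45 − 10 = 35; t_c = 35/10 = 7/2
T = 2·1 + 7/2 = 11/2

t_a=1 t_c=7/2 v_peak=10 T=11/2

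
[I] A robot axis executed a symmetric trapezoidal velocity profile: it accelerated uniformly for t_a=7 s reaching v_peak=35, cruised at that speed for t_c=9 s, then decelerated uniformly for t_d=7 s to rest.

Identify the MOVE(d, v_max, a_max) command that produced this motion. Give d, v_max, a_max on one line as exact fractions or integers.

a_max = 35/7 = 5
d_a = ½·35·7 = 245/2; d_c = 35·9 = 315
d = 2·245/2 + 315 = 560
t_c = 9 > 0 so v_max = 35

d=560 v_max=35 a_max=5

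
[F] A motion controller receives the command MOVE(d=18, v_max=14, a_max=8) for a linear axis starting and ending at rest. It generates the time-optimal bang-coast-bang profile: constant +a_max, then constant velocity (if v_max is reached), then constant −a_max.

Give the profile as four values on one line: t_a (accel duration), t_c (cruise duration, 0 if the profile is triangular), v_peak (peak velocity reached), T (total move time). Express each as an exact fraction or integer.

t_a=3/2 t_c=0 v_peak=12 T=3

v_max²/a_max = 14²/8 = 49/2
18 < 49/2 ⇒ no cruise
v_peak = √(18·8) = √144 = 12
t_a = 12/8 = 3/2; t_c = 0
T = 2·3/2 = 3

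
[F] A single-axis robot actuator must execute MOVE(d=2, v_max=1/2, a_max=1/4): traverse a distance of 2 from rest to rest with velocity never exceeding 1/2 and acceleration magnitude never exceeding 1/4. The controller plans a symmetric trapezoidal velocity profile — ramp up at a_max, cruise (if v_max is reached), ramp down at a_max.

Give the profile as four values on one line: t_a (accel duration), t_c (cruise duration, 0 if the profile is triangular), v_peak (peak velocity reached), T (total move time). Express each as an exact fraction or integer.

(v_max)²/a_max = (1/2)²/(1/4) = 1
2 ≥ 1 so v_max reached
t_a = (1/2)/(1/4) = 2; v_peak = 1/2
d_cruise = 2 − 1 = 1; t_c = 1/(1/2) = 2
T = 2·2 + 2 = 6

t_a=2 t_c=2 v_peak=1/2 T=6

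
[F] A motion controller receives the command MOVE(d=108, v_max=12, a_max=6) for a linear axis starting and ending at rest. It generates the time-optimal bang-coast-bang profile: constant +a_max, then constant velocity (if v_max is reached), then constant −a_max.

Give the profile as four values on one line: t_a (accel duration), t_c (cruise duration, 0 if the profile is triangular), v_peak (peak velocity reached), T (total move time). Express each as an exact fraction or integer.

t_a=2 t_c=7 v_peak=12 T=11

vₘ²/aₘ = 12²/6 = 24
108 ≥ 24 → trapezoidal
t_a = 12/6 = 2; v_peak = 12
d_cruise = 108 − 24 = 84; t_c = 84/12 = 7
T = 2·2 + 7 = 11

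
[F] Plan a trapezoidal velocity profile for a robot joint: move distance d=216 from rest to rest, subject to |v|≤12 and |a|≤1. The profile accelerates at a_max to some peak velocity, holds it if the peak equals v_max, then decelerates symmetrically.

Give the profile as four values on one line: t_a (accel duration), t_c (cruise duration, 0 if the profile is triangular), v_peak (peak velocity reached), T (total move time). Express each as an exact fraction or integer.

t_a=12 t_c=6 v_peak=12 T=30

v_max²/a_max = 12²/1 = 144
216 ≥ 144 ⇒ cruise phase
t_a = 12/1 = 12; v_peak = 12
d_cruise = 216 − 144 = 72; t_c = 72/12 = 6
T = 2·12 + 6 = 30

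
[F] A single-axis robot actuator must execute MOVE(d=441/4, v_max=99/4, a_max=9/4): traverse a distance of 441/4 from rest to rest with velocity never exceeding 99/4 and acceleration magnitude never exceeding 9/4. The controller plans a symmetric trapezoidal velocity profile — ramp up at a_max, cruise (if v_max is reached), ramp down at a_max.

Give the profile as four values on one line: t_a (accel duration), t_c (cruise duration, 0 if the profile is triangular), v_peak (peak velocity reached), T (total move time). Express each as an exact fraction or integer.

t_a=7 t_c=0 v_peak=63/4 T=14

vₘ²/aₘ = (99/4)²/(9/4) = 1089/4
441/4 < 1089/4 ⇒ no cruise
v_peak = √(441/4·9/4) = √(3969/16) = 63/4
t_a = (63/4)/(9/4) = 7; t_c = 0
T = 2·7 = 14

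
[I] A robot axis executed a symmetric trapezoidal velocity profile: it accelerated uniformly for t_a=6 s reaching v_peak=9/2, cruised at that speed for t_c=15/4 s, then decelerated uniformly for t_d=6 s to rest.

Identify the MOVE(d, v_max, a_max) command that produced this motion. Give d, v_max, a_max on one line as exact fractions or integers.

d=351/8 v_max=9/2 a_max=3/4

a_max = (9/2)/6 = 3/4
d_a = ½·9/2·6 = 27/2; d_c = 9/2·15/4 = 135/8
d = 2·27/2 + 135/8 = 351/8
t_c = 15/4 > 0 → v_max = v_peak = 9/2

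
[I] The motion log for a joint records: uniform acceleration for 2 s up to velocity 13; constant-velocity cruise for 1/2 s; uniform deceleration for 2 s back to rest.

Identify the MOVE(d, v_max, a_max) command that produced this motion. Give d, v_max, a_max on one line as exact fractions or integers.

d=65/2 v_max=13 a_max=13/2

a_max = 13/2
d_a = ½·13·2 = 13; d_c = 13·1/2 = 13/2
d = 2·13 + 13/2 = 65/2
t_c = 1/2 > 0 → v_max = v_peak = 13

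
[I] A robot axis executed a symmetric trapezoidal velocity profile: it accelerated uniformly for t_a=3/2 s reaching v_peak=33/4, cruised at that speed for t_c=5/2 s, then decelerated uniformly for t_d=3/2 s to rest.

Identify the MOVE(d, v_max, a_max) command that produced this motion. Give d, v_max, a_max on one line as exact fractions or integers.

d=33 v_max=33/4 a_max=11/2

a_max = (33/4)/(3/2) = 11/2
d_a = ½·33/4·3/2 = 99/16; d_c = 33/4·5/2 = 165/8
d = 2·99/16 + 165/8 = 33
t_c = 5/2 > 0 ⇒ limit active, v_max = 33/4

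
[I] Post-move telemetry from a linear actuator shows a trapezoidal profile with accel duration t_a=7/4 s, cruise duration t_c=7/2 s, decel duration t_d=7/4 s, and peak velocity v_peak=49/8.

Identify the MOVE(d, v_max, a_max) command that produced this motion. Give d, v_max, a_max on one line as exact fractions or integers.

a_max = (49/8)/(7/4) = 7/2
d_a = ½·49/8·7/4 = 343/64; d_c = 49/8·7/2 = 343/16
d = 2·343/64 + 343/16 = 1029/32
t_c = 7/2 > 0 so v_max = 49/8

d=1029/32 v_max=49/8 a_max=7/2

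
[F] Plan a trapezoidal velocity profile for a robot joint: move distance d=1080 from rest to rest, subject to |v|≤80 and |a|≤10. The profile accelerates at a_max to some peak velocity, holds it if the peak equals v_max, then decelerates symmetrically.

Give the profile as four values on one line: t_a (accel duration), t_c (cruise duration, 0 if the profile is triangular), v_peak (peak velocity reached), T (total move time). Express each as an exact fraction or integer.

t_a=8 t_c=11/2 v_peak=80 T=43/2

(v_max)²/a_max = 80²/10 = 640
1080 ≥ 640 → trapezoidal
t_a = 80/10 = 8; v_peak = 80
d_cruise = 1080 − 640 = 440; t_c = 440/80 = 11/2
T = 2·8 + 11/2 = 43/2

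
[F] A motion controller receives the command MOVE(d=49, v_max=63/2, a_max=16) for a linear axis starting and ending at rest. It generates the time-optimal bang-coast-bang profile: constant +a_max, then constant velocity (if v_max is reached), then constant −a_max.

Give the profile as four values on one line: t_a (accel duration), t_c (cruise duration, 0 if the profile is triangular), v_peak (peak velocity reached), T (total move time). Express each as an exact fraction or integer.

(v_max)²/a_max = (63/2)²/16 = 3969/64
49 < 3969/64 so t_c = 0
v_peak = √(49·16) = √784 = 28
t_a = 28/16 = 7/4; t_c = 0
T = 2·7/4 = 7/2

t_a=7/4 t_c=0 v_peak=28 T=7/2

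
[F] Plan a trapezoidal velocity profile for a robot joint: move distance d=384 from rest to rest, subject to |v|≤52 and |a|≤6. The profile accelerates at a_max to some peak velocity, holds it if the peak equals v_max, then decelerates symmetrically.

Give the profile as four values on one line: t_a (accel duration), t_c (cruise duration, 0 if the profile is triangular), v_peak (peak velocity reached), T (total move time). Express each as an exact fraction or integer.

t_a=8 t_c=0 v_peak=48 T=16

(v_max)²/a_max = 52²/6 = 1352/3
384 < 1352/3 → triangular
v_peak = √(384·6) = √2304 = 48
t_a = 48/6 = 8; t_c = 0
T = 2·8 = 16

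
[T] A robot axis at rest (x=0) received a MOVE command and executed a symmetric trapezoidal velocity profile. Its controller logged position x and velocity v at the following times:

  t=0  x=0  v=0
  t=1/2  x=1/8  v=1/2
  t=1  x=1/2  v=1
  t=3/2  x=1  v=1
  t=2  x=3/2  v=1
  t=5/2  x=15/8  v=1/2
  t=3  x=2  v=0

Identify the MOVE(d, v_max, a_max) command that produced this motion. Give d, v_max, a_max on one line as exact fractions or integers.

d=2 v_max=1 a_max=1

final state: t=3, x=2, v=0 → d = 2
a_max = (1/2−0)/(1/2−0) = 1
max v = 1 over t∈[1,2] → v_max = 1
check: 1·(1+1) = 2 ✓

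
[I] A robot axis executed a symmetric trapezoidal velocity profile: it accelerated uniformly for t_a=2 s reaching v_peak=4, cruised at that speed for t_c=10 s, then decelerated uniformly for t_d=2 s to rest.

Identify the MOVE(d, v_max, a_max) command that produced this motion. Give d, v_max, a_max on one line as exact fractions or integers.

a_max = 4/2 = 2
d_a = ½·4·2 = 4; d_c = 4·10 = 40
d = 2·4 + 40 = 48
t_c = 10 > 0 so v_max = 4

d=48 v_max=4 a_max=2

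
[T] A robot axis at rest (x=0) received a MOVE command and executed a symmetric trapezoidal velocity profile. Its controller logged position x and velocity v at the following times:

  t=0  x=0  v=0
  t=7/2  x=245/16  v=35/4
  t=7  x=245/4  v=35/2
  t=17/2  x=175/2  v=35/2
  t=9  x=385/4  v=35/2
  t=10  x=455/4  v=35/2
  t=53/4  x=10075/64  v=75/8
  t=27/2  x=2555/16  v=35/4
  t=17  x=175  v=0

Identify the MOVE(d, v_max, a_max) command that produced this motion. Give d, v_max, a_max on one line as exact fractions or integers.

final state: t=17, x=175, v=0 → d = 175
a_max = (35/4−0)/(7/2−0) = 5/2
max v = 35/2 over t∈[7,10] → v_max = 35/2
check: 35/2·(7+3) = 175 ✓

d=175 v_max=35/2 a_max=5/2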